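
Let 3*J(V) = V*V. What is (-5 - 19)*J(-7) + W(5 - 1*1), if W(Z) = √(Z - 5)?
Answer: -392 + I ≈ -392.0 + 1.0*I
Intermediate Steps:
W(Z) = √(-5 + Z)
J(V) = V²/3 (J(V) = (V*V)/3 = V²/3)
(-5 - 19)*J(-7) + W(5 - 1*1) = (-5 - 19)*((⅓)*(-7)²) + √(-5 + (5 - 1*1)) = -8*49 + √(-5 + (5 - 1)) = -24*49/3 + √(-5 + 4) = -392 + √(-1) = -392 + I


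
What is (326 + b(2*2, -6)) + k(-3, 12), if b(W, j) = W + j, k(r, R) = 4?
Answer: 328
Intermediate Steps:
(326 + b(2*2, -6)) + k(-3, 12) = (326 + (2*2 - 6)) + 4 = (326 + (4 - 6)) + 4 = (326 - 2) + 4 = 324 + 4 = 328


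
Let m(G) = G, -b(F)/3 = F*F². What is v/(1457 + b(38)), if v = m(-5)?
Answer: 5/163159 ≈ 3.0645e-5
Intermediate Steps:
b(F) = -3*F³ (b(F) = -3*F*F² = -3*F³)
v = -5
v/(1457 + b(38)) = -5/(1457 - 3*38³) = -5/(1457 - 3*54872) = -5/(1457 - 164616) = -5/(-163159) = -5*(-1/163159) = 5/163159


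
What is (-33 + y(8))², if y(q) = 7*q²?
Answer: 172225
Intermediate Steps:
(-33 + y(8))² = (-33 + 7*8²)² = (-33 + 7*64)² = (-33 + 448)² = 415² = 172225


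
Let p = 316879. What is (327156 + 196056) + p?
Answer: 840091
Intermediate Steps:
(327156 + 196056) + p = (327156 + 196056) + 316879 = 523212 + 316879 = 840091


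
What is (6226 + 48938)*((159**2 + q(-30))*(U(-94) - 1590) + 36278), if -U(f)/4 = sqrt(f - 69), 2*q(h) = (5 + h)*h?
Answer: -2248306018968 - 5661150336*I*sqrt(163) ≈ -2.2483e+12 - 7.2277e+10*I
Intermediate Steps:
q(h) = h*(5 + h)/2 (q(h) = ((5 + h)*h)/2 = (h*(5 + h))/2 = h*(5 + h)/2)
U(f) = -4*sqrt(-69 + f) (U(f) = -4*sqrt(f - 69) = -4*sqrt(-69 + f))
(6226 + 48938)*((159**2 + q(-30))*(U(-94) - 1590) + 36278) = (6226 + 48938)*((159**2 + (1/2)*(-30)*(5 - 30))*(-4*sqrt(-69 - 94) - 1590) + 36278) = 55164*((25281 + (1/2)*(-30)*(-25))*(-4*I*sqrt(163) - 1590) + 36278) = 55164*((25281 + 375)*(-4*I*sqrt(163) - 1590) + 36278) = 55164*(25656*(-4*I*sqrt(163) - 1590) + 36278) = 55164*(25656*(-1590 - 4*I*sqrt(163)) + 36278) = 55164*((-40793040 - 102624*I*sqrt(163)) + 36278) = 55164*(-40756762 - 102624*I*sqrt(163)) = -2248306018968 - 5661150336*I*sqrt(163)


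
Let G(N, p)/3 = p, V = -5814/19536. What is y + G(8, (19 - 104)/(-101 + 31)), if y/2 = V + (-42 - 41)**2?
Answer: 157048819/11396 ≈ 13781.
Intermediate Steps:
V = -969/3256 (V = -5814*1/19536 = -969/3256 ≈ -0.29760)
G(N, p) = 3*p
y = 22429615/1628 (y = 2*(-969/3256 + (-42 - 41)**2) = 2*(-969/3256 + (-83)**2) = 2*(-969/3256 + 6889) = 2*(22429615/3256) = 22429615/1628 ≈ 13777.)
y + G(8, (19 - 104)/(-101 + 31)) = 22429615/1628 + 3*((19 - 104)/(-101 + 31)) = 22429615/1628 + 3*(-85/(-70)) = 22429615/1628 + 3*(-85*(-1/70)) = 22429615/1628 + 3*(17/14) = 22429615/1628 + 51/14 = 157048819/11396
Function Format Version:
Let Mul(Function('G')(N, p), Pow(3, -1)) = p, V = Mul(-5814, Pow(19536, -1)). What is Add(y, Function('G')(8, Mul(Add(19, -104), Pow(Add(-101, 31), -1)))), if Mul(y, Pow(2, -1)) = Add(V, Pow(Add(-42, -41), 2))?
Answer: Rational(157048819, 11396) ≈ 13781.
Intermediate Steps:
V = Rational(-969, 3256) (V = Mul(-5814, Rational(1, 19536)) = Rational(-969, 3256) ≈ -0.29760)
Function('G')(N, p) = Mul(3, p)
y = Rational(22429615, 1628) (y = Mul(2, Add(Rational(-969, 3256), Pow(Add(-42, -41), 2))) = Mul(2, Add(Rational(-969, 3256), Pow(-83, 2))) = Mul(2, Add(Rational(-969, 3256), 6889)) = Mul(2, Rational(22429615, 3256)) = Rational(22429615, 1628) ≈ 13777.)
Add(y, Function('G')(8, Mul(Add(19, -104), Pow(Add(-101, 31), -1)))) = Add(Rational(22429615, 1628), Mul(3, Mul(Add(19, -104), Pow(Add(-101, 31), -1)))) = Add(Rational(22429615, 1628), Mul(3, Mul(-85, Pow(-70, -1)))) = Add(Rational(22429615, 1628), Mul(3, Mul(-85, Rational(-1, 70)))) = Add(Rational(22429615, 1628), Mul(3, Rational(17, 14))) = Add(Rational(22429615, 1628), Rational(51, 14)) = Rational(157048819, 11396)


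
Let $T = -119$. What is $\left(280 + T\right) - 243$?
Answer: $-82$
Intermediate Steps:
$\left(280 + T\right) - 243 = \left(280 - 119\right) - 243 = 161 - 243 = -82$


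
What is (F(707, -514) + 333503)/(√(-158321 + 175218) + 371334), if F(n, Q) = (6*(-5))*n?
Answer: 115965008862/137888922659 - 312293*√16897/137888922659 ≈ 0.84071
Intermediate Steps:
F(n, Q) = -30*n
(F(707, -514) + 333503)/(√(-158321 + 175218) + 371334) = (-30*707 + 333503)/(√(-158321 + 175218) + 371334) = (-21210 + 333503)/(√16897 + 371334) = 312293/(371334 + √16897)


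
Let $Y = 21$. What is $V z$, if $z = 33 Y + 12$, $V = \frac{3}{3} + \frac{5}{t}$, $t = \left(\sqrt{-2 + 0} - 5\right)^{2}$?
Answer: $\frac{1410 \left(5 \sqrt{2} + 14 i\right)}{10 \sqrt{2} + 23 i} \approx 816.21 + 68.383 i$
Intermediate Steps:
$t = \left(-5 + i \sqrt{2}\right)^{2}$ ($t = \left(\sqrt{-2} - 5\right)^{2} = \left(i \sqrt{2} - 5\right)^{2} = \left(-5 + i \sqrt{2}\right)^{2} \approx 23.0 - 14.142 i$)
$V = 1 + \frac{5}{\left(5 - i \sqrt{2}\right)^{2}}$ ($V = \frac{3}{3} + \frac{5}{\left(5 - i \sqrt{2}\right)^{2}} = 3 \cdot \frac{1}{3} + \frac{5}{\left(5 - i \sqrt{2}\right)^{2}} = 1 + \frac{5}{\left(5 - i \sqrt{2}\right)^{2}} \approx 1.1578 + 0.096997 i$)
$z = 705$ ($z = 33 \cdot 21 + 12 = 693 + 12 = 705$)
$V z = \frac{2 \left(5 \sqrt{2} + 14 i\right)}{10 \sqrt{2} + 23 i} 705 = \frac{1410 \left(5 \sqrt{2} + 14 i\right)}{10 \sqrt{2} + 23 i}$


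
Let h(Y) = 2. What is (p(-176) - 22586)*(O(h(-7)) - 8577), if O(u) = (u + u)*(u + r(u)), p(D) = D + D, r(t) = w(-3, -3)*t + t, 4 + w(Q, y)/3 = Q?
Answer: 200225802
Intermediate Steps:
w(Q, y) = -12 + 3*Q
r(t) = -20*t (r(t) = (-12 + 3*(-3))*t + t = (-12 - 9)*t + t = -21*t + t = -20*t)
p(D) = 2*D
O(u) = -38*u**2 (O(u) = (u + u)*(u - 20*u) = (2*u)*(-19*u) = -38*u**2)
(p(-176) - 22586)*(O(h(-7)) - 8577) = (2*(-176) - 22586)*(-38*2**2 - 8577) = (-352 - 22586)*(-38*4 - 8577) = -22938*(-152 - 8577) = -22938*(-8729) = 200225802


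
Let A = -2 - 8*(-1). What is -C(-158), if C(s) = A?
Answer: -6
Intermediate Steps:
A = 6 (A = -2 + 8 = 6)
C(s) = 6
-C(-158) = -1*6 = -6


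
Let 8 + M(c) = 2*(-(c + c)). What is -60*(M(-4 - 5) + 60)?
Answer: -5280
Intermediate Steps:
M(c) = -8 - 4*c (M(c) = -8 + 2*(-(c + c)) = -8 + 2*(-2*c) = -8 - 4*c)
-60*(M(-4 - 5) + 60) = -60*((-8 - 4*(-4 - 5)) + 60) = -60*((-8 - 4*(-9)) + 60) = -60*((-8 + 36) + 60) = -60*(28 + 60) = -60*88 = -5280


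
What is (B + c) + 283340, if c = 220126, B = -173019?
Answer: 330447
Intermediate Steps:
(B + c) + 283340 = (-173019 + 220126) + 283340 = 47107 + 283340 = 330447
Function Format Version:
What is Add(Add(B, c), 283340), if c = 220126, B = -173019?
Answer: 330447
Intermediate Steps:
Add(Add(B, c), 283340) = Add(Add(-173019, 220126), 283340) = Add(47107, 283340) = 330447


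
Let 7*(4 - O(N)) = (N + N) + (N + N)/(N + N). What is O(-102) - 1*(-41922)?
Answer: 41955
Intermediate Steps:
O(N) = 27/7 - 2*N/7 (O(N) = 4 - ((N + N) + (N + N)/(N + N))/7 = 4 - (2*N + (2*N)/((2*N)))/7 = 4 - (2*N + (2*N)*(1/(2*N)))/7 = 4 - (2*N + 1)/7 = 4 - (1 + 2*N)/7 = 4 + (-⅐ - 2*N/7) = 27/7 - 2*N/7)
O(-102) - 1*(-41922) = (27/7 - 2/7*(-102)) - 1*(-41922) = (27/7 + 204/7) + 41922 = 33 + 41922 = 41955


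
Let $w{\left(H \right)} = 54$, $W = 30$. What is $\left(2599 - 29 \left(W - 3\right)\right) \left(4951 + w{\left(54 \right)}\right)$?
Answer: $9089080$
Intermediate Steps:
$\left(2599 - 29 \left(W - 3\right)\right) \left(4951 + w{\left(54 \right)}\right) = \left(2599 - 29 \left(30 - 3\right)\right) \left(4951 + 54\right) = \left(2599 - 783\right) 5005 = 1816 \cdot 5005 = 9089080$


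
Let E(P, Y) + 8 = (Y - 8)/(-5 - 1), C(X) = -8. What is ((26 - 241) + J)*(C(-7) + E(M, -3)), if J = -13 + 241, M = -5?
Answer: -1105/6 ≈ -184.17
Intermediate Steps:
J = 228
E(P, Y) = -20/3 - Y/6 (E(P, Y) = -8 + (Y - 8)/(-5 - 1) = -8 + (-8 + Y)/(-6) = -8 + (-8 + Y)*(-1/6) = -8 + (4/3 - Y/6) = -20/3 - Y/6)
((26 - 241) + J)*(C(-7) + E(M, -3)) = ((26 - 241) + 228)*(-8 + (-20/3 - 1/6*(-3))) = (-215 + 228)*(-8 + (-20/3 + 1/2)) = 13*(-8 - 37/6) = 13*(-85/6) = -1105/6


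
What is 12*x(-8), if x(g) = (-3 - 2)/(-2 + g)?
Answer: 6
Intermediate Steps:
x(g) = -5/(-2 + g)
12*x(-8) = 12*(-5/(-2 - 8)) = 12*(-5/(-10)) = 12*(-5*(-⅒)) = 12*(½) = 6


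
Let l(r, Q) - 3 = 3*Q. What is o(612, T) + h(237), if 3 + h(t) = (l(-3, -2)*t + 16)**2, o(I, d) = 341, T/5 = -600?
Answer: 483363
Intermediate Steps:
l(r, Q) = 3 + 3*Q
T = -3000 (T = 5*(-600) = -3000)
h(t) = -3 + (16 - 3*t)**2 (h(t) = -3 + ((3 + 3*(-2))*t + 16)**2 = -3 + ((3 - 6)*t + 16)**2 = -3 + (-3*t + 16)**2 = -3 + (16 - 3*t)**2)
o(612, T) + h(237) = 341 + (-3 + (-16 + 3*237)**2) = 341 + (-3 + (-16 + 711)**2) = 341 + (-3 + 695**2) = 341 + (-3 + 483025) = 341 + 483022 = 483363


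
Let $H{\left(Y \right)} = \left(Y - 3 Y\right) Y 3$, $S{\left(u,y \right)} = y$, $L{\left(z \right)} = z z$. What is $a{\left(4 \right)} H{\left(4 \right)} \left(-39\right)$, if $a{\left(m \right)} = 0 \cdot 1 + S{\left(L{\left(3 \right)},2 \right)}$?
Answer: $7488$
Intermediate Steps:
$L{\left(z \right)} = z^{2}$
$a{\left(m \right)} = 2$ ($a{\left(m \right)} = 0 \cdot 1 + 2 = 0 + 2 = 2$)
$H{\left(Y \right)} = - 6 Y^{2}$ ($H{\left(Y \right)} = - 2 Y Y 3 = - 2 Y^{2} \cdot 3 = - 6 Y^{2}$)
$a{\left(4 \right)} H{\left(4 \right)} \left(-39\right) = 2 \left(- 6 \cdot 4^{2}\right) \left(-39\right) = 2 \left(\left(-6\right) 16\right) \left(-39\right) = 2 \left(-96\right) \left(-39\right) = \left(-192\right) \left(-39\right) = 7488$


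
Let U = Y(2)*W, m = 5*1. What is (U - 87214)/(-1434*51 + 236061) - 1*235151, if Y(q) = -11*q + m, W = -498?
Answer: -38312525725/162927 ≈ -2.3515e+5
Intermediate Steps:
m = 5
Y(q) = 5 - 11*q (Y(q) = -11*q + 5 = 5 - 11*q)
U = 8466 (U = (5 - 11*2)*(-498) = (5 - 22)*(-498) = -17*(-498) = 8466)
(U - 87214)/(-1434*51 + 236061) - 1*235151 = (8466 - 87214)/(-1434*51 + 236061) - 1*235151 = -78748/(-73134 + 236061) - 235151 = -78748/162927 - 235151 = -38312525725/162927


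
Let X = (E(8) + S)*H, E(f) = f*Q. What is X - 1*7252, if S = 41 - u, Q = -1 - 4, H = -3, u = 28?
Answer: -7171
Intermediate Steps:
Q = -5
S = 13 (S = 41 - 1*28 = 41 - 28 = 13)
E(f) = -5*f (E(f) = f*(-5) = -5*f)
X = 81 (X = (-5*8 + 13)*(-3) = (-40 + 13)*(-3) = -27*(-3) = 81)
X - 1*7252 = 81 - 1*7252 = 81 - 7252 = -7171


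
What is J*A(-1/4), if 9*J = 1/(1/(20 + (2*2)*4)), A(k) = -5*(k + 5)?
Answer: -95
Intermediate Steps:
A(k) = -25 - 5*k (A(k) = -5*(5 + k) = -25 - 5*k)
J = 4 (J = 1/(9*(1/(20 + (2*2)*4))) = 1/(9*(1/(20 + 4*4))) = 1/(9*(1/(20 + 16))) = 1/(9*(1/36)) = (⅑)*36 = 4)
J*A(-1/4) = 4*(-25 - (-5)/4) = 4*(-25 - 5*(-¼)) = 4*(-25 + 5/4) = 4*(-95/4) = -95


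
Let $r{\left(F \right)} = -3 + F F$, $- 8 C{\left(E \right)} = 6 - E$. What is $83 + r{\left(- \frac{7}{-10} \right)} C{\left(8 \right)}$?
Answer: $\frac{32949}{400} \approx 82.373$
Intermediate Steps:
$C{\left(E \right)} = - \frac{3}{4} + \frac{E}{8}$ ($C{\left(E \right)} = - \frac{6 - E}{8} = - \frac{3}{4} + \frac{E}{8}$)
$r{\left(F \right)} = -3 + F^{2}$
$83 + r{\left(- \frac{7}{-10} \right)} C{\left(8 \right)} = 83 + \left(-3 + \left(- \frac{7}{-10}\right)^{2}\right) \left(- \frac{3}{4} + \frac{1}{8} \cdot 8\right) = 83 + \left(-3 + \left(\left(-7\right) \left(- \frac{1}{10}\right)\right)^{2}\right) \left(- \frac{3}{4} + 1\right) = 83 + \left(-3 + \left(\frac{7}{10}\right)^{2}\right) \frac{1}{4} = 83 + \left(-3 + \frac{49}{100}\right) \frac{1}{4} = 83 - \frac{251}{400} = \frac{32949}{400}$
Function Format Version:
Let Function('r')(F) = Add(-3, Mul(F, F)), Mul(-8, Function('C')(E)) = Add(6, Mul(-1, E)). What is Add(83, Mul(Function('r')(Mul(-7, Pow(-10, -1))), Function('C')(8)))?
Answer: Rational(32949, 400) ≈ 82.373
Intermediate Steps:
Function('C')(E) = Add(Rational(-3, 4), Mul(Rational(1, 8), E)) (Function('C')(E) = Mul(Rational(-1, 8), Add(6, Mul(-1, E))) = Add(Rational(-3, 4), Mul(Rational(1, 8), E)))
Function('r')(F) = Add(-3, Pow(F, 2))
Add(83, Mul(Function('r')(Mul(-7, Pow(-10, -1))), Function('C')(8))) = Add(83, Mul(Add(-3, Pow(Mul(-7, Pow(-10, -1)), 2)), Add(Rational(-3, 4), Mul(Rational(1, 8), 8)))) = Add(83, Mul(Add(-3, Pow(Mul(-7, Rational(-1, 10)), 2)), Add(Rational(-3, 4), 1))) = Add(83, Mul(Add(-3, Pow(Rational(7, 10), 2)), Rational(1, 4))) = Add(83, Mul(Add(-3, Rational(49, 100)), Rational(1, 4))) = Add(83, Mul(Rational(-251, 100), Rational(1, 4))) = Add(83, Rational(-251, 400)) = Rational(32949, 400)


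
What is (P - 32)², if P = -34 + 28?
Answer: 1444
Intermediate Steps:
P = -6
(P - 32)² = (-6 - 32)² = (-38)² = 1444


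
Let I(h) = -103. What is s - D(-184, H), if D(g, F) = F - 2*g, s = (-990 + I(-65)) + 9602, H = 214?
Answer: 7927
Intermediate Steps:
s = 8509 (s = (-990 - 103) + 9602 = -1093 + 9602 = 8509)
s - D(-184, H) = 8509 - (214 - 2*(-184)) = 8509 - (214 + 368) = 8509 - 1*582 = 8509 - 582 = 7927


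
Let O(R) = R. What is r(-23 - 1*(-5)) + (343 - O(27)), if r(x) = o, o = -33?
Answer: 283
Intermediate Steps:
r(x) = -33
r(-23 - 1*(-5)) + (343 - O(27)) = -33 + (343 - 1*27) = -33 + (343 - 27) = -33 + 316 = 283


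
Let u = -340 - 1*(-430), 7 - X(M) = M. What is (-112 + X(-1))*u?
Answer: -9360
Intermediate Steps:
X(M) = 7 - M
u = 90 (u = -340 + 430 = 90)
(-112 + X(-1))*u = (-112 + (7 - 1*(-1)))*90 = (-112 + (7 + 1))*90 = (-112 + 8)*90 = -104*90 = -9360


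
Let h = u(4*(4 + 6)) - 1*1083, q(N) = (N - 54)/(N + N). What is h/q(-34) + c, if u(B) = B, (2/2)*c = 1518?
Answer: 15665/22 ≈ 712.04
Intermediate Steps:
c = 1518
q(N) = (-54 + N)/(2*N) (q(N) = (-54 + N)/((2*N)) = (-54 + N)*(1/(2*N)) = (-54 + N)/(2*N))
h = -1043 (h = 4*(4 + 6) - 1*1083 = 4*10 - 1083 = 40 - 1083 = -1043)
h/q(-34) + c = -1043*(-68/(-54 - 34)) + 1518 = -1043/((1/2)*(-1/34)*(-88)) + 1518 = -1043/22/17 + 1518 = -1043*17/22 + 1518 = -17731/22 + 1518 = 15665/22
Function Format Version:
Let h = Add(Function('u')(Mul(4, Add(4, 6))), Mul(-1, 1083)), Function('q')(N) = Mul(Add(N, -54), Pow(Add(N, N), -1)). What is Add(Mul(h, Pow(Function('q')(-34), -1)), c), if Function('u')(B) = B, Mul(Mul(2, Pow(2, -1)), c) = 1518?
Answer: Rational(15665, 22) ≈ 712.04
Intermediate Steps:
c = 1518
Function('q')(N) = Mul(Rational(1, 2), Pow(N, -1), Add(-54, N)) (Function('q')(N) = Mul(Add(-54, N), Pow(Mul(2, N), -1)) = Mul(Add(-54, N), Mul(Rational(1, 2), Pow(N, -1))) = Mul(Rational(1, 2), Pow(N, -1), Add(-54, N)))
h = -1043 (h = Add(Mul(4, Add(4, 6)), Mul(-1, 1083)) = Add(Mul(4, 10), -1083) = Add(40, -1083) = -1043)
Add(Mul(h, Pow(Function('q')(-34), -1)), c) = Add(Mul(-1043, Pow(Mul(Rational(1, 2), Pow(-34, -1), Add(-54, -34)), -1)), 1518) = Add(Mul(-1043, Pow(Mul(Rational(1, 2), Rational(-1, 34), -88), -1)), 1518) = Add(Mul(-1043, Pow(Rational(22, 17), -1)), 1518) = Add(Mul(-1043, Rational(17, 22)), 1518) = Add(Rational(-17731, 22), 1518) = Rational(15665, 22)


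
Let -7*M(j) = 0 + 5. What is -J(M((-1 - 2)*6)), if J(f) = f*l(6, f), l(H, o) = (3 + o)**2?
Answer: 1280/343 ≈ 3.7318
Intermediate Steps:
M(j) = -5/7 (M(j) = -(0 + 5)/7 = -1/7*5 = -5/7)
J(f) = f*(3 + f)**2
-J(M((-1 - 2)*6)) = -(-5)*(3 - 5/7)**2/7 = -(-5)*(16/7)**2/7 = -(-5)*256/(7*49) = -1*(-1280/343) = 1280/343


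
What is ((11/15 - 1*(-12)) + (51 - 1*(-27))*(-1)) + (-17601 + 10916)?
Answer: -101254/15 ≈ -6750.3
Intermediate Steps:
((11/15 - 1*(-12)) + (51 - 1*(-27))*(-1)) + (-17601 + 10916) = ((11*(1/15) + 12) + (51 + 27)*(-1)) - 6685 = ((11/15 + 12) + 78*(-1)) - 6685 = (191/15 - 78) - 6685 = -979/15 - 6685 = -101254/15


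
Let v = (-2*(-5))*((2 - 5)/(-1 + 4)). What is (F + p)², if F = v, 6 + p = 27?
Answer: 121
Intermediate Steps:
p = 21 (p = -6 + 27 = 21)
v = -10 (v = 10*(-3/3) = 10*(-3*⅓) = 10*(-1) = -10)
F = -10
(F + p)² = (-10 + 21)² = 11² = 121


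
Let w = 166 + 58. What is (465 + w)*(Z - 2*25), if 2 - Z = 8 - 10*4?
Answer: -11024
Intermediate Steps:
w = 224
Z = 34 (Z = 2 - (8 - 10*4) = 2 - (8 - 40) = 2 - 1*(-32) = 2 + 32 = 34)
(465 + w)*(Z - 2*25) = (465 + 224)*(34 - 2*25) = 689*(34 - 50) = 689*(-16) = -11024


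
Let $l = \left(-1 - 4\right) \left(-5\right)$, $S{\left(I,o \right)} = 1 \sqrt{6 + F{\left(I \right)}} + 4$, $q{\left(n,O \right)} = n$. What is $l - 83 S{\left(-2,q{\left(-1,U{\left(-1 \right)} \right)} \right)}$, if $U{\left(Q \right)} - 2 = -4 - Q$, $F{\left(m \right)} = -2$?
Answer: $-473$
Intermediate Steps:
$U{\left(Q \right)} = -2 - Q$ ($U{\left(Q \right)} = 2 - \left(4 + Q\right) = -2 - Q$)
$S{\left(I,o \right)} = 6$ ($S{\left(I,o \right)} = 1 \sqrt{6 - 2} + 4 = 1 \sqrt{4} + 4 = 1 \cdot 2 + 4 = 2 + 4 = 6$)
$l = 25$ ($l = \left(-5\right) \left(-5\right) = 25$)
$l - 83 S{\left(-2,q{\left(-1,U{\left(-1 \right)} \right)} \right)} = 25 - 498 = -473$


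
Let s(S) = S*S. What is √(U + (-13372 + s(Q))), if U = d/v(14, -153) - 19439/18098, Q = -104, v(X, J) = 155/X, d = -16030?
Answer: I*√1260611076211022/561038 ≈ 63.285*I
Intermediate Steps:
s(S) = S²
U = -812913241/561038 (U = -16030/(155/14) - 19439/18098 = -16030/(155*(1/14)) - 19439*1/18098 = -16030/155/14 - 19439/18098 = -16030*14/155 - 19439/18098 = -44884/31 - 19439/18098 = -812913241/561038 ≈ -1448.9)
√(U + (-13372 + s(Q))) = √(-812913241/561038 + (-13372 + (-104)²)) = √(-812913241/561038 + (-13372 + 10816)) = √(-812913241/561038 - 2556) = √(-2246926369/561038) = I*√1260611076211022/561038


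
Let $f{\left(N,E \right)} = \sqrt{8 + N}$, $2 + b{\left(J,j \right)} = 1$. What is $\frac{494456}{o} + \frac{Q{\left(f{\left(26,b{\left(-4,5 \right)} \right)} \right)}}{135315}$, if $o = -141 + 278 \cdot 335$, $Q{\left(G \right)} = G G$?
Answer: $\frac{66910475266}{12582806535} \approx 5.3176$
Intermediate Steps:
$b{\left(J,j \right)} = -1$ ($b{\left(J,j \right)} = -2 + 1 = -1$)
$Q{\left(G \right)} = G^{2}$
$o = 92989$ ($o = -141 + 93130 = 92989$)
$\frac{494456}{o} + \frac{Q{\left(f{\left(26,b{\left(-4,5 \right)} \right)} \right)}}{135315} = \frac{494456}{92989} + \frac{\left(\sqrt{8 + 26}\right)^{2}}{135315} = 494456 \cdot \frac{1}{92989} + \left(\sqrt{34}\right)^{2} \cdot \frac{1}{135315} = \frac{494456}{92989} + 34 \cdot \frac{1}{135315} = \frac{494456}{92989} + \frac{34}{135315} = \frac{66910475266}{12582806535}$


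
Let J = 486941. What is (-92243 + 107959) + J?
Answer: 502657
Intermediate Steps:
(-92243 + 107959) + J = (-92243 + 107959) + 486941 = 15716 + 486941 = 502657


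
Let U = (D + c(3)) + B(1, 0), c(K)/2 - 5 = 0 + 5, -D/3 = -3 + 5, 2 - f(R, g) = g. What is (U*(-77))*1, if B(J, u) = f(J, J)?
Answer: -1155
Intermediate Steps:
f(R, g) = 2 - g
B(J, u) = 2 - J
D = -6 (D = -3*(-3 + 5) = -3*2 = -6)
c(K) = 20 (c(K) = 10 + 2*(0 + 5) = 10 + 2*5 = 10 + 10 = 20)
U = 15 (U = (-6 + 20) + (2 - 1*1) = 14 + (2 - 1) = 14 + 1 = 15)
(U*(-77))*1 = (15*(-77))*1 = -1155*1 = -1155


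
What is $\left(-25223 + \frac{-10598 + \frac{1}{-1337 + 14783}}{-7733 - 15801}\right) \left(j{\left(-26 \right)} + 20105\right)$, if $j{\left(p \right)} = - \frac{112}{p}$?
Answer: $- \frac{50890235066395565}{100334052} \approx -5.0721 \cdot 10^{8}$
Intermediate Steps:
$\left(-25223 + \frac{-10598 + \frac{1}{-1337 + 14783}}{-7733 - 15801}\right) \left(j{\left(-26 \right)} + 20105\right) = \left(-25223 + \frac{-10598 + \frac{1}{-1337 + 14783}}{-7733 - 15801}\right) \left(- \frac{112}{-26} + 20105\right) = \left(-25223 + \frac{-10598 + \frac{1}{13446}}{-23534}\right) \left(\left(-112\right) \left(- \frac{1}{26}\right) + 20105\right) = \left(-25223 + \left(-10598 + \frac{1}{13446}\right) \left(- \frac{1}{23534}\right)\right) \left(\frac{56}{13} + 20105\right) = \left(-25223 - - \frac{3475627}{7718004}\right) \frac{261421}{13} = \left(-25223 + \frac{3475627}{7718004}\right) \frac{261421}{13} = \left(- \frac{194667739265}{7718004}\right) \frac{261421}{13} = - \frac{50890235066395565}{100334052}$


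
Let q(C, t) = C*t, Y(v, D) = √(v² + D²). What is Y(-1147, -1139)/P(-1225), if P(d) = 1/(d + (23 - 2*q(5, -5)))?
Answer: -1152*√2612930 ≈ -1.8622e+6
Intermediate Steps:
Y(v, D) = √(D² + v²)
P(d) = 1/(73 + d) (P(d) = 1/(d + (23 - 10*(-5))) = 1/(d + (23 - 2*(-25))) = 1/(d + (23 + 50)) = 1/(d + 73) = 1/(73 + d))
Y(-1147, -1139)/P(-1225) = √((-1139)² + (-1147)²)/(1/(73 - 1225)) = √(1297321 + 1315609)/(1/(-1152)) = √2612930/(-1/1152) = √2612930*(-1152) = -1152*√2612930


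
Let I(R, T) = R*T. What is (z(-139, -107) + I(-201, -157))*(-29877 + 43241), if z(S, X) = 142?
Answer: 423625436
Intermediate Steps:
(z(-139, -107) + I(-201, -157))*(-29877 + 43241) = (142 - 201*(-157))*(-29877 + 43241) = (142 + 31557)*13364 = 31699*13364 = 423625436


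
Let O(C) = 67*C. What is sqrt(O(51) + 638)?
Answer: sqrt(4055) ≈ 63.679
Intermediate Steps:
sqrt(O(51) + 638) = sqrt(67*51 + 638) = sqrt(3417 + 638) = sqrt(4055)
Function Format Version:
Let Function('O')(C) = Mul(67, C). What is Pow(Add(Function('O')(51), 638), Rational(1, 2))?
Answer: Pow(4055, Rational(1, 2)) ≈ 63.679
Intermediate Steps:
Pow(Add(Function('O')(51), 638), Rational(1, 2)) = Pow(Add(Mul(67, 51), 638), Rational(1, 2)) = Pow(Add(3417, 638), Rational(1, 2)) = Pow(4055, Rational(1, 2))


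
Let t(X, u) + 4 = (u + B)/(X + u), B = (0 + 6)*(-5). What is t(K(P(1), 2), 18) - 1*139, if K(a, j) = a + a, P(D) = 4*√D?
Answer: -1865/13 ≈ -143.46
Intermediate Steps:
B = -30 (B = 6*(-5) = -30)
K(a, j) = 2*a
t(X, u) = -4 + (-30 + u)/(X + u) (t(X, u) = -4 + (u - 30)/(X + u) = -4 + (-30 + u)/(X + u))
t(K(P(1), 2), 18) - 1*139 = (-30 - 8*4*√1 - 3*18)/(2*(4*√1) + 18) - 1*139 = (-30 - 8*4*1 - 54)/(2*(4*1) + 18) - 139 = (-30 - 8*4 - 54)/(2*4 + 18) - 139 = (-30 - 4*8 - 54)/(8 + 18) - 139 = (-30 - 32 - 54)/26 - 139 = (1/26)*(-116) - 139 = -58/13 - 139 = -1865/13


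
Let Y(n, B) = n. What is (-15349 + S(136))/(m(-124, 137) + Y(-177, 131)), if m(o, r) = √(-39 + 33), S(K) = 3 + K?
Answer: 179478/2089 + 1014*I*√6/2089 ≈ 85.916 + 1.189*I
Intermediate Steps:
m(o, r) = I*√6 (m(o, r) = √(-6) = I*√6)
(-15349 + S(136))/(m(-124, 137) + Y(-177, 131)) = (-15349 + (3 + 136))/(I*√6 - 177) = (-15349 + 139)/(-177 + I*√6) = -15210/(-177 + I*√6)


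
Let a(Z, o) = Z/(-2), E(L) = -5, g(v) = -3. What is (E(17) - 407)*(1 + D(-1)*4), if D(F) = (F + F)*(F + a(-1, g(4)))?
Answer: -2060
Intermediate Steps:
a(Z, o) = -Z/2 (a(Z, o) = Z*(-1/2) = -Z/2)
D(F) = 2*F*(1/2 + F) (D(F) = (F + F)*(F - 1/2*(-1)) = (2*F)*(F + 1/2) = (2*F)*(1/2 + F) = 2*F*(1/2 + F))
(E(17) - 407)*(1 + D(-1)*4) = (-5 - 407)*(1 - (1 + 2*(-1))*4) = -412*(1 - (1 - 2)*4) = -412*(1 - 1*(-1)*4) = -412*(1 + 1*4) = -412*(1 + 4) = -412*5 = -2060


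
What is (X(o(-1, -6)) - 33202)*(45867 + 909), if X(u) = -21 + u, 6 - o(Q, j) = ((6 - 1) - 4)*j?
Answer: -1553477736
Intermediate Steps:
o(Q, j) = 6 - j (o(Q, j) = 6 - ((6 - 1) - 4)*j = 6 - (5 - 4)*j = 6 - j)
(X(o(-1, -6)) - 33202)*(45867 + 909) = ((-21 + (6 - 1*(-6))) - 33202)*(45867 + 909) = ((-21 + (6 + 6)) - 33202)*46776 = ((-21 + 12) - 33202)*46776 = (-9 - 33202)*46776 = -33211*46776 = -1553477736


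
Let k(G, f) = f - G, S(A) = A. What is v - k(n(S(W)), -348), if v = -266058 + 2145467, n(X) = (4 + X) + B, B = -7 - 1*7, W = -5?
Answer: 1879742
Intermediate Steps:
B = -14 (B = -7 - 7 = -14)
n(X) = -10 + X (n(X) = (4 + X) - 14 = -10 + X)
v = 1879409
v - k(n(S(W)), -348) = 1879409 - (-348 - (-10 - 5)) = 1879409 - (-348 - 1*(-15)) = 1879409 - (-348 + 15) = 1879409 - 1*(-333) = 1879409 + 333 = 1879742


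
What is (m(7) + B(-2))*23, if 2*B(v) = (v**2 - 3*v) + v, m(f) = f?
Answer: 253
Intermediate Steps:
B(v) = v**2/2 - v (B(v) = ((v**2 - 3*v) + v)/2 = (v**2 - 2*v)/2 = v**2/2 - v)
(m(7) + B(-2))*23 = (7 + (1/2)*(-2)*(-2 - 2))*23 = (7 + (1/2)*(-2)*(-4))*23 = (7 + 4)*23 = 11*23 = 253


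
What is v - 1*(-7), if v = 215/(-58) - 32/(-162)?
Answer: 16399/4698 ≈ 3.4906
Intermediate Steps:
v = -16487/4698 (v = 215*(-1/58) - 32*(-1/162) = -215/58 + 16/81 = -16487/4698 ≈ -3.5094)
v - 1*(-7) = -16487/4698 - 1*(-7) = -16487/4698 + 7 = 16399/4698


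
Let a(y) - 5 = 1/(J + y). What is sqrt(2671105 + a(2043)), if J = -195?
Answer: sqrt(2280529611822)/924 ≈ 1634.4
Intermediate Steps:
a(y) = 5 + 1/(-195 + y)
sqrt(2671105 + a(2043)) = sqrt(2671105 + (-974 + 5*2043)/(-195 + 2043)) = sqrt(2671105 + (-974 + 10215)/1848) = sqrt(2671105 + (1/1848)*9241) = sqrt(2671105 + 9241/1848) = sqrt(4936211281/1848) = sqrt(2280529611822)/924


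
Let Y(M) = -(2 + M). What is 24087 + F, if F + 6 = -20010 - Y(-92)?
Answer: 3981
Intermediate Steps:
Y(M) = -2 - M
F = -20106 (F = -6 + (-20010 - (-2 - 1*(-92))) = -6 + (-20010 - (-2 + 92)) = -6 + (-20010 - 1*90) = -6 + (-20010 - 90) = -6 - 20100 = -20106)
24087 + F = 24087 - 20106 = 3981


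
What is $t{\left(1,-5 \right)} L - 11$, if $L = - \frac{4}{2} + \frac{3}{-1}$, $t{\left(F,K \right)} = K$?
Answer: $14$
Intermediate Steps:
$L = -5$ ($L = \left(-4\right) \frac{1}{2} + 3 \left(-1\right) = -2 - 3 = -5$)
$t{\left(1,-5 \right)} L - 11 = \left(-5\right) \left(-5\right) - 11 = 25 - 11 = 14$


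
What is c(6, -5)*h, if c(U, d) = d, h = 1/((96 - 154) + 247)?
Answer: -5/189 ≈ -0.026455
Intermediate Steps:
h = 1/189 (h = 1/(-58 + 247) = 1/189 ≈ 0.0052910)
c(6, -5)*h = -5*1/189 = -5/189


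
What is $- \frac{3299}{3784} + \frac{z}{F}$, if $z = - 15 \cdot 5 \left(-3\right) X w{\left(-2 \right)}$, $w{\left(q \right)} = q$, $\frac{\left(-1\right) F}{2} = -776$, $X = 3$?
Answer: $- \frac{319639}{183524} \approx -1.7417$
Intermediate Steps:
$F = 1552$ ($F = \left(-2\right) \left(-776\right) = 1552$)
$z = -1350$ ($z = - 15 \cdot 5 \left(-3\right) 3 \left(-2\right) = - 15 \left(\left(-15\right) 3\right) \left(-2\right) = \left(-15\right) \left(-45\right) \left(-2\right) = 675 \left(-2\right) = -1350$)
$- \frac{3299}{3784} + \frac{z}{F} = - \frac{3299}{3784} - \frac{1350}{1552} = \left(-3299\right) \frac{1}{3784} - \frac{675}{776} = - \frac{3299}{3784} - \frac{675}{776} = - \frac{319639}{183524}$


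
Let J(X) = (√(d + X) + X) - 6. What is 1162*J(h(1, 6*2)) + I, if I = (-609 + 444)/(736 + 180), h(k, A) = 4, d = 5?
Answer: 1064227/916 ≈ 1161.8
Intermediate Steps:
J(X) = -6 + X + √(5 + X) (J(X) = (√(5 + X) + X) - 6 = (X + √(5 + X)) - 6 = -6 + X + √(5 + X))
I = -165/916 ≈ -0.18013
1162*J(h(1, 6*2)) + I = 1162*(-6 + 4 + √(5 + 4)) - 165/916 = 1162*(-6 + 4 + √9) - 165/916 = 1162*(-6 + 4 + 3) - 165/916 = 1162*1 - 165/916 = 1162 - 165/916 = 1064227/916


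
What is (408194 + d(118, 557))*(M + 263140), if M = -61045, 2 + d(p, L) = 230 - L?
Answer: 82427477175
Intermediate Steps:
d(p, L) = 228 - L (d(p, L) = -2 + (230 - L) = 228 - L)
(408194 + d(118, 557))*(M + 263140) = (408194 + (228 - 1*557))*(-61045 + 263140) = (408194 + (228 - 557))*202095 = (408194 - 329)*202095 = 407865*202095 = 82427477175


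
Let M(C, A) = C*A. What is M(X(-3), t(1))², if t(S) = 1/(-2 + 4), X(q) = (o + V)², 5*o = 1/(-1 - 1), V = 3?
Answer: 707281/40000 ≈ 17.682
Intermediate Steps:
o = -⅒ (o = 1/(5*(-1 - 1)) = (⅕)/(-2) = (⅕)*(-½) = -⅒ ≈ -0.10000)
X(q) = 841/100 (X(q) = (-⅒ + 3)² = (29/10)² = 841/100)
t(S) = ½ (t(S) = 1/2 = ½)
M(C, A) = A*C
M(X(-3), t(1))² = ((½)*(841/100))² = (841/200)² = 707281/40000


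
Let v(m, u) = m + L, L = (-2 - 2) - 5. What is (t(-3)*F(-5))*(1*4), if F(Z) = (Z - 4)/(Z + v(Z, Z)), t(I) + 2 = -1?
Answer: -108/19 ≈ -5.6842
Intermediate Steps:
L = -9 (L = -4 - 5 = -9)
t(I) = -3 (t(I) = -2 - 1 = -3)
v(m, u) = -9 + m (v(m, u) = m - 9 = -9 + m)
F(Z) = (-4 + Z)/(-9 + 2*Z) (F(Z) = (Z - 4)/(Z + (-9 + Z)) = (-4 + Z)/(-9 + 2*Z))
(t(-3)*F(-5))*(1*4) = (-3*(-4 - 5)/(-9 + 2*(-5)))*(1*4) = -3*(-9)/(-9 - 10)*4 = -3*(-9)/(-19)*4 = -(-3)*(-9)/19*4 = -3*9/19*4 = -27/19*4 = -108/19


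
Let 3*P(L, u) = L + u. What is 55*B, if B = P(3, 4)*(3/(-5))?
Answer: -77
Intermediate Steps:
P(L, u) = L/3 + u/3 (P(L, u) = (L + u)/3 = L/3 + u/3)
B = -7/5 (B = ((1/3)*3 + (1/3)*4)*(3/(-5)) = (1 + 4/3)*(3*(-1/5)) = (7/3)*(-3/5) = -7/5 ≈ -1.4000)
55*B = 55*(-7/5) = -77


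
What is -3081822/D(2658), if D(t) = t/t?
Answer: -3081822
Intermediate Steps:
D(t) = 1
-3081822/D(2658) = -3081822/1 = -3081822*1 = -3081822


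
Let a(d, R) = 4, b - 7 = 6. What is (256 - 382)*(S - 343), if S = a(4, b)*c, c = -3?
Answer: 44730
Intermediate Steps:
b = 13 (b = 7 + 6 = 13)
S = -12 (S = 4*(-3) = -12)
(256 - 382)*(S - 343) = (256 - 382)*(-12 - 343) = -126*(-355) = 44730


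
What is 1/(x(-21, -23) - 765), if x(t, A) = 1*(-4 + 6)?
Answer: -1/763 ≈ -0.0013106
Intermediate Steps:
x(t, A) = 2 (x(t, A) = 1*2 = 2)
1/(x(-21, -23) - 765) = 1/(2 - 765) = 1/(-763) = -1/763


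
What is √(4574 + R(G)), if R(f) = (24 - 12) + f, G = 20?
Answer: 7*√94 ≈ 67.868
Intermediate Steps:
R(f) = 12 + f
√(4574 + R(G)) = √(4574 + (12 + 20)) = √(4574 + 32) = √4606 = 7*√94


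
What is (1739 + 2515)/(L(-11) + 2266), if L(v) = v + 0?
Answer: 4254/2255 ≈ 1.8865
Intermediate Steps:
L(v) = v
(1739 + 2515)/(L(-11) + 2266) = (1739 + 2515)/(-11 + 2266) = 4254/2255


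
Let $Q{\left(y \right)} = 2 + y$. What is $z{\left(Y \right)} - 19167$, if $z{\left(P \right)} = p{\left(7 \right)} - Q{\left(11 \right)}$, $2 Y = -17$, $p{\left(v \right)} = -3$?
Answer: $-19183$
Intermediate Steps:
$Y = - \frac{17}{2}$ ($Y = \frac{1}{2} \left(-17\right) = - \frac{17}{2} \approx -8.5$)
$z{\left(P \right)} = -16$ ($z{\left(P \right)} = -3 - \left(2 + 11\right) = -3 - 13 = -16$)
$z{\left(Y \right)} - 19167 = -16 - 19167 = -19183$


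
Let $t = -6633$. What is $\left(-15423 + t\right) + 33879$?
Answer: $11823$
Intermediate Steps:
$\left(-15423 + t\right) + 33879 = \left(-15423 - 6633\right) + 33879 = -22056 + 33879 = 11823$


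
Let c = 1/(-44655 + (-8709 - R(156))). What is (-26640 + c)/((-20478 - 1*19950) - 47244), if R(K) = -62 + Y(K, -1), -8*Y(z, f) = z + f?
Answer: 1419449131/4671394299 ≈ 0.30386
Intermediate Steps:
Y(z, f) = -f/8 - z/8 (Y(z, f) = -(z + f)/8 = -(f + z)/8 = -f/8 - z/8)
R(K) = -495/8 - K/8 (R(K) = -62 + (-1/8*(-1) - K/8) = -62 + (1/8 - K/8) = -495/8 - K/8)
c = -8/426261 (c = 1/(-44655 + (-8709 - (-495/8 - 1/8*156))) = 1/(-44655 + (-8709 - (-495/8 - 39/2))) = 1/(-44655 + (-8709 - 1*(-651/8))) = 1/(-44655 + (-8709 + 651/8)) = 1/(-44655 - 69021/8) = 1/(-426261/8) = -8/426261 ≈ -1.8768e-5)
(-26640 + c)/((-20478 - 1*19950) - 47244) = (-26640 - 8/426261)/((-20478 - 1*19950) - 47244) = -11355593048/(426261*((-20478 - 19950) - 47244)) = -11355593048/(426261*(-40428 - 47244)) = -11355593048/426261/(-87672) = -11355593048/426261*(-1/87672) = 1419449131/4671394299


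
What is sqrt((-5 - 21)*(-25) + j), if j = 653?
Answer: sqrt(1303) ≈ 36.097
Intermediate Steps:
sqrt((-5 - 21)*(-25) + j) = sqrt((-5 - 21)*(-25) + 653) = sqrt(-26*(-25) + 653) = sqrt(650 + 653) = sqrt(1303)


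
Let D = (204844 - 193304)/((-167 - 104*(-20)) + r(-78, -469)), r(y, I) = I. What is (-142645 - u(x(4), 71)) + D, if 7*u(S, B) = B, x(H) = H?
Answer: -360469351/2527 ≈ -1.4265e+5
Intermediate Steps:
u(S, B) = B/7
D = 2885/361 (D = (204844 - 193304)/((-167 - 104*(-20)) - 469) = 11540/((-167 + 2080) - 469) = 11540/(1913 - 469) = 11540/1444 = 11540*(1/1444) = 2885/361 ≈ 7.9917)
(-142645 - u(x(4), 71)) + D = (-142645 - 71/7) + 2885/361 = -998586/7 + 2885/361 = -360469351/2527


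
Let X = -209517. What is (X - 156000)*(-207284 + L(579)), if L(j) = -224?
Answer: 75847701636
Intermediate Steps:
(X - 156000)*(-207284 + L(579)) = (-209517 - 156000)*(-207284 - 224) = -365517*(-207508) = 75847701636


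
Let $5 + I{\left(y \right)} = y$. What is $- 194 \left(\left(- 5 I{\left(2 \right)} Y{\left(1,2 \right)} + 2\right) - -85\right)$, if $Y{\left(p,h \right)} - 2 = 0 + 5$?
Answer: $-37248$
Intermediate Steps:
$Y{\left(p,h \right)} = 7$ ($Y{\left(p,h \right)} = 2 + \left(0 + 5\right) = 2 + 5 = 7$)
$I{\left(y \right)} = -5 + y$
$- 194 \left(\left(- 5 I{\left(2 \right)} Y{\left(1,2 \right)} + 2\right) - -85\right) = - 194 \left(\left(- 5 \left(-5 + 2\right) 7 + 2\right) - -85\right) = - 194 \left(\left(- 5 \left(\left(-3\right) 7\right) + 2\right) + \left(-110 + 195\right)\right) = - 194 \left(\left(\left(-5\right) \left(-21\right) + 2\right) + 85\right) = - 194 \left(\left(105 + 2\right) + 85\right) = - 194 \left(107 + 85\right) = \left(-194\right) 192 = -37248$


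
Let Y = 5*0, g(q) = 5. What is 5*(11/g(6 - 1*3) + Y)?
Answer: 11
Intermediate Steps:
Y = 0
5*(11/g(6 - 1*3) + Y) = 5*(11/5 + 0) = 5*(11/5) = 11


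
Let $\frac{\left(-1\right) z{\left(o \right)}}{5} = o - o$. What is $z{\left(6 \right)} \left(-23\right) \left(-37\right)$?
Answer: $0$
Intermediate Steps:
$z{\left(o \right)} = 0$ ($z{\left(o \right)} = - 5 \left(o - o\right) = \left(-5\right) 0 = 0$)
$z{\left(6 \right)} \left(-23\right) \left(-37\right) = 0 \left(-23\right) \left(-37\right) = 0 \left(-37\right) = 0$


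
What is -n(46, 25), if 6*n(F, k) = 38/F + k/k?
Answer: -7/23 ≈ -0.30435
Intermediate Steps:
n(F, k) = ⅙ + 19/(3*F) (n(F, k) = (38/F + k/k)/6 = (38/F + 1)/6 = (1 + 38/F)/6 = ⅙ + 19/(3*F))
-n(46, 25) = -(38 + 46)/(6*46) = -84/(6*46) = -1*7/23 = -7/23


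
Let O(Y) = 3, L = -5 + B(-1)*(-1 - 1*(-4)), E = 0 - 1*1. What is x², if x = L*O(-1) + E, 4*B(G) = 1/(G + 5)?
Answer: 61009/256 ≈ 238.32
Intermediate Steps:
B(G) = 1/(4*(5 + G)) (B(G) = 1/(4*(G + 5)) = 1/(4*(5 + G)))
E = -1 (E = 0 - 1 = -1)
L = -77/16 (L = -5 + (1/(4*(5 - 1)))*(-1 - 1*(-4)) = -5 + ((¼)/4)*(-1 + 4) = -5 + ((¼)*(¼))*3 = -5 + (1/16)*3 = -5 + 3/16 = -77/16 ≈ -4.8125)
x = -247/16 (x = -77/16*3 - 1 = -231/16 - 1 = -247/16 ≈ -15.438)
x² = (-247/16)² = 61009/256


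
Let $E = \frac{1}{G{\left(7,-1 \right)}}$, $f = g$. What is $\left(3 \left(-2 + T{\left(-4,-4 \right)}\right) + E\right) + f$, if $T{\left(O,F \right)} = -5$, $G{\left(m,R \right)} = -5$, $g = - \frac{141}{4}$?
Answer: $- \frac{1129}{20} \approx -56.45$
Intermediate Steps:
$g = - \frac{141}{4}$ ($g = \left(-141\right) \frac{1}{4} = - \frac{141}{4} \approx -35.25$)
$f = - \frac{141}{4} \approx -35.25$
$E = - \frac{1}{5}$ ($E = \frac{1}{-5} = - \frac{1}{5} \approx -0.2$)
$\left(3 \left(-2 + T{\left(-4,-4 \right)}\right) + E\right) + f = \left(3 \left(-2 - 5\right) - \frac{1}{5}\right) - \frac{141}{4} = \left(3 \left(-7\right) - \frac{1}{5}\right) - \frac{141}{4} = \left(-21 - \frac{1}{5}\right) - \frac{141}{4} = - \frac{106}{5} - \frac{141}{4} = - \frac{1129}{20}$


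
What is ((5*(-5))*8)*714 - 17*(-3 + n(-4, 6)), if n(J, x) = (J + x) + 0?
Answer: -142783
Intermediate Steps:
n(J, x) = J + x
((5*(-5))*8)*714 - 17*(-3 + n(-4, 6)) = ((5*(-5))*8)*714 - 17*(-3 + (-4 + 6)) = -25*8*714 - 17*(-3 + 2) = -200*714 - 17*(-1) = -142800 + 17 = -142783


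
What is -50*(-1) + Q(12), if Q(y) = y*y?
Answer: 194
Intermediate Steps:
Q(y) = y²
-50*(-1) + Q(12) = -50*(-1) + 12² = 50 + 144 = 194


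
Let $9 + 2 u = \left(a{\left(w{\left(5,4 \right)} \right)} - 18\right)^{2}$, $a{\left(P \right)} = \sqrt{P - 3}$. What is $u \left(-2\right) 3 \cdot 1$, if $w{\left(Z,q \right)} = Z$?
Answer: $-951 + 108 \sqrt{2} \approx -798.26$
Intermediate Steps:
$a{\left(P \right)} = \sqrt{-3 + P}$
$u = - \frac{9}{2} + \frac{\left(-18 + \sqrt{2}\right)^{2}}{2}$ ($u = - \frac{9}{2} + \frac{\left(\sqrt{-3 + 5} - 18\right)^{2}}{2} = - \frac{9}{2} + \frac{\left(\sqrt{2} - 18\right)^{2}}{2} = - \frac{9}{2} + \frac{\left(-18 + \sqrt{2}\right)^{2}}{2} \approx 133.04$)
$u \left(-2\right) 3 \cdot 1 = \left(\frac{317}{2} - 18 \sqrt{2}\right) \left(-2\right) 3 \cdot 1 = \left(\frac{317}{2} - 18 \sqrt{2}\right) \left(\left(-6\right) 1\right) = \left(\frac{317}{2} - 18 \sqrt{2}\right) \left(-6\right) = -951 + 108 \sqrt{2}$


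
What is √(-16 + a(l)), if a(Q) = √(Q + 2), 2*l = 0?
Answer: √(-16 + √2) ≈ 3.8191*I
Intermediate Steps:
l = 0 (l = (½)*0 = 0)
a(Q) = √(2 + Q)
√(-16 + a(l)) = √(-16 + √(2 + 0)) = √(-16 + √2)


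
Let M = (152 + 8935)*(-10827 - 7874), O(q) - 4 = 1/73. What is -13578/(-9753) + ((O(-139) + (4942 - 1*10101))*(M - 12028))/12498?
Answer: 474689187730453/6771833 ≈ 7.0098e+7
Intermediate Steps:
O(q) = 293/73 (O(q) = 4 + 1/73 = 293/73)
M = -169935987 (M = 9087*(-18701) = -169935987)
-13578/(-9753) + ((O(-139) + (4942 - 1*10101))*(M - 12028))/12498 = -13578/(-9753) + ((293/73 + (4942 - 1*10101))*(-169935987 - 12028))/12498 = -13578*(-1/9753) + ((293/73 + (4942 - 10101))*(-169948015))*(1/12498) = 4526/3251 + ((293/73 - 5159)*(-169948015))*(1/12498) = 4526/3251 - 376314/73*(-169948015)*(1/12498) = 4526/3251 + 876079689270*(1/12498) = 4526/3251 + 146013281545/2083 = 474689187730453/6771833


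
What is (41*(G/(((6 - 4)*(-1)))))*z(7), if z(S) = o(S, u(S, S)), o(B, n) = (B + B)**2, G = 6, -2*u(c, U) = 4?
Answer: -24108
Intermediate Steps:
u(c, U) = -2 (u(c, U) = -1/2*4 = -2)
o(B, n) = 4*B**2 (o(B, n) = (2*B)**2 = 4*B**2)
z(S) = 4*S**2
(41*(G/(((6 - 4)*(-1)))))*z(7) = (41*(6/(((6 - 4)*(-1)))))*(4*7**2) = (41*(6/((2*(-1)))))*(4*49) = (41*(6/(-2)))*196 = (41*(6*(-1/2)))*196 = (41*(-3))*196 = -123*196 = -24108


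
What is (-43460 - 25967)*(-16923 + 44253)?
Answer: -1897439910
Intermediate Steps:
(-43460 - 25967)*(-16923 + 44253) = -69427*27330 = -1897439910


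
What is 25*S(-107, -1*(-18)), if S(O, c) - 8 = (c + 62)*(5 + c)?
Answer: 46200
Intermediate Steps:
S(O, c) = 8 + (5 + c)*(62 + c) (S(O, c) = 8 + (c + 62)*(5 + c) = 8 + (62 + c)*(5 + c) = 8 + (5 + c)*(62 + c))
25*S(-107, -1*(-18)) = 25*(318 + (-1*(-18))² + 67*(-1*(-18))) = 25*(318 + 18² + 67*18) = 25*(318 + 324 + 1206) = 25*1848 = 46200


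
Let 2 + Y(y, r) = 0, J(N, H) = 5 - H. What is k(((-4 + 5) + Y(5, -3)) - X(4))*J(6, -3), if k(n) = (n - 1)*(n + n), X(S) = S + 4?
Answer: 1440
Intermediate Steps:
Y(y, r) = -2 (Y(y, r) = -2 + 0 = -2)
X(S) = 4 + S
k(n) = 2*n*(-1 + n) (k(n) = (-1 + n)*(2*n) = 2*n*(-1 + n))
k(((-4 + 5) + Y(5, -3)) - X(4))*J(6, -3) = (2*(((-4 + 5) - 2) - (4 + 4))*(-1 + (((-4 + 5) - 2) - (4 + 4))))*(5 - 1*(-3)) = (2*((1 - 2) - 1*8)*(-1 + ((1 - 2) - 1*8)))*(5 + 3) = (2*(-1 - 8)*(-1 + (-1 - 8)))*8 = (2*(-9)*(-1 - 9))*8 = (2*(-9)*(-10))*8 = 180*8 = 1440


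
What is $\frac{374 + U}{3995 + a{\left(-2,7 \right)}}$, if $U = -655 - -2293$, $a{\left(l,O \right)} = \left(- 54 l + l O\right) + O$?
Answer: $\frac{503}{1024} \approx 0.49121$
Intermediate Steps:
$a{\left(l,O \right)} = O - 54 l + O l$ ($a{\left(l,O \right)} = \left(- 54 l + O l\right) + O = O - 54 l + O l$)
$U = 1638$ ($U = -655 + 2293 = 1638$)
$\frac{374 + U}{3995 + a{\left(-2,7 \right)}} = \frac{374 + 1638}{3995 + \left(7 - -108 + 7 \left(-2\right)\right)} = \frac{2012}{3995 + \left(7 + 108 - 14\right)} = \frac{2012}{3995 + 101} = \frac{2012}{4096} = 2012 \cdot \frac{1}{4096} = \frac{503}{1024}$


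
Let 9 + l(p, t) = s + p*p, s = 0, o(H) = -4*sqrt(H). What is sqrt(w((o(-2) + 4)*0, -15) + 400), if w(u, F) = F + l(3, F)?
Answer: sqrt(385) ≈ 19.621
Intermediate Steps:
l(p, t) = -9 + p**2 (l(p, t) = -9 + (0 + p*p) = -9 + (0 + p**2) = -9 + p**2)
w(u, F) = F (w(u, F) = F + (-9 + 3**2) = F + (-9 + 9) = F + 0 = F)
sqrt(w((o(-2) + 4)*0, -15) + 400) = sqrt(-15 + 400) = sqrt(385)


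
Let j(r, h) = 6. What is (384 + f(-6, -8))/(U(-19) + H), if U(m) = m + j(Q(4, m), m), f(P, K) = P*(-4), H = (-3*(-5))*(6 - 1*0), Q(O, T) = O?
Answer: 408/77 ≈ 5.2987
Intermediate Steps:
H = 90 (H = 15*(6 + 0) = 15*6 = 90)
f(P, K) = -4*P
U(m) = 6 + m (U(m) = m + 6 = 6 + m)
(384 + f(-6, -8))/(U(-19) + H) = (384 - 4*(-6))/((6 - 19) + 90) = (384 + 24)/(-13 + 90) = 408/77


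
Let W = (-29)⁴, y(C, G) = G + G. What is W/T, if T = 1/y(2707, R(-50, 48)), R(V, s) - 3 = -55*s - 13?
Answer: -3748589300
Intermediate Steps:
R(V, s) = -10 - 55*s (R(V, s) = 3 + (-55*s - 13) = 3 + (-13 - 55*s) = -10 - 55*s)
y(C, G) = 2*G
W = 707281
T = -1/5300 (T = 1/(2*(-10 - 55*48)) = 1/(2*(-10 - 2640)) = 1/(2*(-2650)) = 1/(-5300) = -1/5300 ≈ -0.00018868)
W/T = 707281/(-1/5300) = 707281*(-5300) = -3748589300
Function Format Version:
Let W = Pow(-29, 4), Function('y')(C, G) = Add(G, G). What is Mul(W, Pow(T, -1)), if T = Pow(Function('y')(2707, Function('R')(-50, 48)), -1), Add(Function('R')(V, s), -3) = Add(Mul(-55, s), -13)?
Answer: -3748589300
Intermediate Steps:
Function('R')(V, s) = Add(-10, Mul(-55, s)) (Function('R')(V, s) = Add(3, Add(Mul(-55, s), -13)) = Add(3, Add(-13, Mul(-55, s))) = Add(-10, Mul(-55, s)))
Function('y')(C, G) = Mul(2, G)
W = 707281
T = Rational(-1, 5300) (T = Pow(Mul(2, Add(-10, Mul(-55, 48))), -1) = Pow(Mul(2, Add(-10, -2640)), -1) = Pow(Mul(2, -2650), -1) = Pow(-5300, -1) = Rational(-1, 5300) ≈ -0.00018868)
Mul(W, Pow(T, -1)) = Mul(707281, Pow(Rational(-1, 5300), -1)) = Mul(707281, -5300) = -3748589300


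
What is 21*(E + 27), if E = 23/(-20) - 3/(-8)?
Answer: 22029/40 ≈ 550.72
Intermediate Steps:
E = -31/40 (E = 23*(-1/20) - 3*(-⅛) = -23/20 + 3/8 = -31/40 ≈ -0.77500)
21*(E + 27) = 21*(-31/40 + 27) = 21*(1049/40) = 22029/40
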